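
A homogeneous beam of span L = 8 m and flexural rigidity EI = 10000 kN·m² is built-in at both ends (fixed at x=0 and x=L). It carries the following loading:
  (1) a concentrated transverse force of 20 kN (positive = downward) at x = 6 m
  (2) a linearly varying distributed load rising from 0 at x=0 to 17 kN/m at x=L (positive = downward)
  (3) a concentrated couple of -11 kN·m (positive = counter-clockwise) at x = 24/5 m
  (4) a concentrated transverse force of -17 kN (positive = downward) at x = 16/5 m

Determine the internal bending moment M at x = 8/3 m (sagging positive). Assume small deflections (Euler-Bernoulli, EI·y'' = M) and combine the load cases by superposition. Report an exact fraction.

M(8/3) = 14147/20250 kN·m

Load 1 — point force P=20 kN at a=6 m (b=L-a=2):
  M_1 = Pb²(3a+b)x/L³ - Pab²/L²  [x≤a] = 20·2²·(3·6+2)·(8/3)/8³ - 20·6·2²/8² = 5/6 kN·m
Load 2 — triangular load w₀=17 kN/m (0→w₀ over full span):
  M_2 = 3w₀Lx/20 - w₀L²/30 - w₀x³/(6L) = 3·17·8·(8/3)/20 - 17·8²/30 - 17·(8/3)³/(6·8) = 4624/405 kN·m
Load 3 — applied couple M₀=-11 kN·m at a=24/5 m (b=L-a=16/5):
  M_3 = R_Ax - M_A  [x≤a] with R_A=-99/50, M_A=-88/25 = (-99/50)·(8/3) - (-88/25) = -44/25 kN·m
Load 4 — point force P=-17 kN at a=16/5 m (b=L-a=24/5):
  M_4 = Pb²(3a+b)x/L³ - Pab²/L²  [x≤a] = (-17)·(24/5)²·(3·(16/5)+(24/5))·(8/3)/8³ - (-17)·(16/5)·(24/5)²/8² = -1224/125 kN·m
Superposition: M = Σ M_i = 14147/20250 kN·m ≈ 0.698617 kN·m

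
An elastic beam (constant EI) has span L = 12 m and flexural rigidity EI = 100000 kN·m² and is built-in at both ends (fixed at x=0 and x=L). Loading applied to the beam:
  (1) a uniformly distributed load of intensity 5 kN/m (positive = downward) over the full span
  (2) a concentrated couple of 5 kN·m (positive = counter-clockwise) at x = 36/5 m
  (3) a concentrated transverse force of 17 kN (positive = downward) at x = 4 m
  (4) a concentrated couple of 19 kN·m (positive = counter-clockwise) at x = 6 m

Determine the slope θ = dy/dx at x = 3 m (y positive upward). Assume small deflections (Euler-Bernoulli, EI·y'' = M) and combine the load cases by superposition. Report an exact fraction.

Load 1 — uniform load w=5 kN/m over full span:
  θ_1 = -wx(L-x)(L-2x)/(12EI) = -5·3·(12-3)·(12-2·3)/(12·100000) = -27/40000 rad
Load 2 — applied couple M₀=5 kN·m at a=36/5 m (b=L-a=24/5):
  θ_2 = (R_Ax²/2 - M_Ax)/EI  [x≤a] with R_A=3/5, M_A=8/5 = ((3/5)·3²/2 - (8/5)·3)/100000 = -21/1000000 rad
Load 3 — point force P=17 kN at a=4 m (b=L-a=8):
  θ_3 = -Pb²x(2aL-(3a+b)x)/(2L³EI)  [x≤a] = -17·8²·3·(2·4·12-(3·4+8)·3)/(2·12³·100000) = -17/50000 rad
Load 4 — applied couple M₀=19 kN·m at a=6 m (b=L-a=6):
  θ_4 = (R_Ax²/2 - M_Ax)/EI  [x≤a] with R_A=19/8, M_A=19/4 = ((19/8)·3²/2 - (19/4)·3)/100000 = -57/1600000 rad
Superposition: θ = Σ θ_i = -8573/8000000 rad ≈ -0.001072 rad

θ(3) = -8573/8000000 rad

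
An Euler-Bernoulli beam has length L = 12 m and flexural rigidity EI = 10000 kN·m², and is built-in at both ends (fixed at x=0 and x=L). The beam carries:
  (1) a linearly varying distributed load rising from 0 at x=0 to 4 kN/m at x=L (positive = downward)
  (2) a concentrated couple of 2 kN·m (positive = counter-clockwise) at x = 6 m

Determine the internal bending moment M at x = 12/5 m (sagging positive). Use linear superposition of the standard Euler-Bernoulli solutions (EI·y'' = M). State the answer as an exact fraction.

Load 1 — triangular load w₀=4 kN/m (0→w₀ over full span):
  M_1 = 3w₀Lx/20 - w₀L²/30 - w₀x³/(6L) = 3·4·12·(12/5)/20 - 4·12²/30 - 4·(12/5)³/(6·12) = -336/125 kN·m
Load 2 — applied couple M₀=2 kN·m at a=6 m (b=L-a=6):
  M_2 = R_Ax - M_A  [x≤a] with R_A=1/4, M_A=1/2 = (1/4)·(12/5) - (1/2) = 1/10 kN·m
Superposition: M = Σ M_i = -647/250 kN·m ≈ -2.588000 kN·m

M(12/5) = -647/250 kN·m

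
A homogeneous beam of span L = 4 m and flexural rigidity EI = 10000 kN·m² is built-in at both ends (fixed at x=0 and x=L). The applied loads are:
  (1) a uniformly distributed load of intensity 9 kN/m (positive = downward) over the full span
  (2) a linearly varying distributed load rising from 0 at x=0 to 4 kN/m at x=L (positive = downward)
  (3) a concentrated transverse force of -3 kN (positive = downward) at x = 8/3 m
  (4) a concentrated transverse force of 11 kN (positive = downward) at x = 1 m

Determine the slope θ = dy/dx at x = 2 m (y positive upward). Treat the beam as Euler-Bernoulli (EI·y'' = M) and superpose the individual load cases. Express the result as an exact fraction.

θ(2) = 559/7200000 rad

Load 1 — uniform load w=9 kN/m over full span:
  θ_1 = -wx(L-x)(L-2x)/(12EI) = -9·2·(4-2)·(4-2·2)/(12·10000) = 0 rad
Load 2 — triangular load w₀=4 kN/m (0→w₀ over full span):
  θ_2 = -w₀(2x(L-x)(L-2x)(x+2L)+x²(L-x)²)/(120LEI) = -4·(2·2·(4-2)·(4-2·2)·(2+2·4)+2²·(4-2)²)/(120·4·10000) = -1/75000 rad
Load 3 — point force P=-3 kN at a=8/3 m (b=L-a=4/3):
  θ_3 = -Pb²x(2aL-(3a+b)x)/(2L³EI)  [x≤a] = -(-3)·(4/3)²·2·(2·(8/3)·4-(3·(8/3)+(4/3))·2)/(2·4³·10000) = 1/45000 rad
Load 4 — point force P=11 kN at a=1 m (b=L-a=3):
  θ_4 = Pa²(L-x)(2bL-(3b+a)(L-x))/(2L³EI)  [x>a] = 11·1²·(4-2)·(2·3·4-(3·3+1)·(4-2))/(2·4³·10000) = 11/160000 rad
Superposition: θ = Σ θ_i = 559/7200000 rad ≈ 0.000078 rad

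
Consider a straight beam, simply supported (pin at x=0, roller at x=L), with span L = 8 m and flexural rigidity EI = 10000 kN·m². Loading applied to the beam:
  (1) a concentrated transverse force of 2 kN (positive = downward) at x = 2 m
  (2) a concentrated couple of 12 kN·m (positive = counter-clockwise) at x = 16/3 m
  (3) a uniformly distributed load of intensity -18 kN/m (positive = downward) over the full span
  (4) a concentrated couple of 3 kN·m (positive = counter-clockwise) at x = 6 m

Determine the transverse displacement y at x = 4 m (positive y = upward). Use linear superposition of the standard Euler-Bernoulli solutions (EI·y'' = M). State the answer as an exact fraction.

Load 1 — point force P=2 kN at a=2 m (b=L-a=6):
  y_1 = -Pa(L-x)(2Lx-a²-x²)/(6LEI)  [x>a] = -2·2·(8-4)·(2·8·4-2²-4²)/(6·8·10000) = -11/7500 m
Load 2 — applied couple M₀=12 kN·m at a=16/3 m (b=L-a=8/3):
  y_2 = (M₀x³/(6L)+C₁x)/EI  [x≤a] with C₁=M₀(3b²-L²)/(6L)=-32/3 = (12·4³/(6·8)+(-32/3)·4)/10000 = -1/375 m
Load 3 — uniform load w=-18 kN/m over full span:
  y_3 = -wx(L³-2Lx²+x³)/(24EI) = -(-18)·4·(8³-2·8·4²+4³)/(24·10000) = 12/125 m
Load 4 — applied couple M₀=3 kN·m at a=6 m (b=L-a=2):
  y_4 = (M₀x³/(6L)+C₁x)/EI  [x≤a] with C₁=M₀(3b²-L²)/(6L)=-13/4 = (3·4³/(6·8)+(-13/4)·4)/10000 = -9/10000 m
Superposition: y = Σ y_i = 2729/30000 m ≈ 0.090967 m

y(4) = 2729/30000 m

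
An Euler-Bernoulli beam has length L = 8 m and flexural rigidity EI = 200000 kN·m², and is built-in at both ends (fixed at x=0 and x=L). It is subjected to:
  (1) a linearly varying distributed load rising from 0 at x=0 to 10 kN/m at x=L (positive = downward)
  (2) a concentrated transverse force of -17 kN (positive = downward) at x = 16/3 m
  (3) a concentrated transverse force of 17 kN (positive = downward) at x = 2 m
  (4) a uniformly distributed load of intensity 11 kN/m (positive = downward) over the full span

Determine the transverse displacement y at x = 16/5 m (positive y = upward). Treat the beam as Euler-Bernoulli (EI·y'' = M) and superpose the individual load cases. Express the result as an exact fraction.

y(16/5) = -9637189/12656250000 m

Load 1 — triangular load w₀=10 kN/m (0→w₀ over full span):
  y_1 = -w₀x²(L-x)²(x+2L)/(120LEI) = -10·(16/5)²·(8-(16/5))²·((16/5)+2·8)/(120·8·200000) = -2304/9765625 m
Load 2 — point force P=-17 kN at a=16/3 m (b=L-a=8/3):
  y_2 = -Pb²x²(3aL-(3a+b)x)/(6L³EI)  [x≤a] = -(-17)·(8/3)²·(16/5)²·(3·(16/3)·8-(3·(16/3)+(8/3))·(16/5))/(6·8³·200000) = 4352/31640625 m
Load 3 — point force P=17 kN at a=2 m (b=L-a=6):
  y_3 = -Pa²(L-x)²(3bL-(3b+a)(L-x))/(6L³EI)  [x>a] = -17·2²·(8-(16/5))²·(3·6·8-(3·6+2)·(8-(16/5)))/(6·8³·200000) = -153/1250000 m
Load 4 — uniform load w=11 kN/m over full span:
  y_4 = -wx²(L-x)²/(24EI) = -11·(16/5)²·(8-(16/5))²/(24·200000) = -1056/1953125 m
Superposition: y = Σ y_i = -9637189/12656250000 m ≈ -0.000761 m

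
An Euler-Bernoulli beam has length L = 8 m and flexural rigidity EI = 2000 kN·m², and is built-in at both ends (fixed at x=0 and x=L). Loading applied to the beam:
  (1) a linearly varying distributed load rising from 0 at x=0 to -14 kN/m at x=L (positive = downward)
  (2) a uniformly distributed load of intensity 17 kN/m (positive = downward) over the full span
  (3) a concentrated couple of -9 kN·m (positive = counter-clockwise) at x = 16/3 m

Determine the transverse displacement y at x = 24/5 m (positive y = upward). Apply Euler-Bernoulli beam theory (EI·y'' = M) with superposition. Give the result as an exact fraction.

y(24/5) = -86562/1953125 m

Load 1 — triangular load w₀=-14 kN/m (0→w₀ over full span):
  y_1 = -w₀x²(L-x)²(x+2L)/(120LEI) = -(-14)·(24/5)²·(8-(24/5))²·((24/5)+2·8)/(120·8·2000) = 69888/1953125 m
Load 2 — uniform load w=17 kN/m over full span:
  y_2 = -wx²(L-x)²/(24EI) = -17·(24/5)²·(8-(24/5))²/(24·2000) = -6528/78125 m
Load 3 — applied couple M₀=-9 kN·m at a=16/3 m (b=L-a=8/3):
  y_3 = (R_Ax³/6 - M_Ax²/2)/EI  [x≤a] with R_A=-3/2, M_A=-3 = ((-3/2)·(24/5)³/6 - (-3)·(24/5)²/2)/2000 = 54/15625 m
Superposition: y = Σ y_i = -86562/1953125 m ≈ -0.044320 m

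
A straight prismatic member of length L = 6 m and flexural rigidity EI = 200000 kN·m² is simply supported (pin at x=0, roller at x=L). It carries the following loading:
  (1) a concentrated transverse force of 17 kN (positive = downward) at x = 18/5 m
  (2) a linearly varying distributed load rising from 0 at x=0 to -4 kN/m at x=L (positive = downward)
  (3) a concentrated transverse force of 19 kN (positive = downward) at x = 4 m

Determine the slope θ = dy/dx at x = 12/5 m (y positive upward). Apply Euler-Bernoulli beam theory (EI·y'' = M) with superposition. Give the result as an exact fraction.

Load 1 — point force P=17 kN at a=18/5 m (b=L-a=12/5):
  θ_1 = -Pb(L²-b²-3x²)/(6LEI)  [x≤a] = -17·(12/5)·(6²-(12/5)²-3·(12/5)²)/(6·6·200000) = -459/6250000 rad
Load 2 — triangular load w₀=-4 kN/m (0→w₀ over full span):
  θ_2 = -w₀(7L⁴-30L²x²+15x⁴)/(360LEI) = -(-4)·(7·6⁴-30·6²·(12/5)²+15·(12/5)⁴)/(360·6·200000) = 969/31250000 rad
Load 3 — point force P=19 kN at a=4 m (b=L-a=2):
  θ_3 = -Pb(L²-b²-3x²)/(6LEI)  [x≤a] = -19·2·(6²-2²-3·(12/5)²)/(6·6·200000) = -437/5625000 rad
Superposition: θ = Σ θ_i = -4223/35156250 rad ≈ -0.000120 rad

θ(12/5) = -4223/35156250 rad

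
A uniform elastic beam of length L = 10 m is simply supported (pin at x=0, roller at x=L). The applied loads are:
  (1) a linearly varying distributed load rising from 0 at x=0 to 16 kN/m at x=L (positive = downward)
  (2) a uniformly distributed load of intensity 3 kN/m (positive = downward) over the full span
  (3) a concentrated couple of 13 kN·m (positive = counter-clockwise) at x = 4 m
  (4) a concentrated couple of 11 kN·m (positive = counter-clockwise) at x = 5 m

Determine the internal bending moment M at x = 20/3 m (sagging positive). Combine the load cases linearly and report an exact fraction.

Load 1 — triangular load w₀=16 kN/m (0→w₀ over full span):
  M_1 = w₀Lx/6 - w₀x³/(6L) = 16·10·(20/3)/6 - 16·(20/3)³/(6·10) = 8000/81 kN·m
Load 2 — uniform load w=3 kN/m over full span:
  M_2 = wx(L-x)/2 = 3·(20/3)·(10-(20/3))/2 = 100/3 kN·m
Load 3 — applied couple M₀=13 kN·m at a=4 m (b=L-a=6):
  M_3 = M₀x/L - M₀  [x>a] = 13·(20/3)/10 - 13 = -13/3 kN·m
Load 4 — applied couple M₀=11 kN·m at a=5 m (b=L-a=5):
  M_4 = M₀x/L - M₀  [x>a] = 11·(20/3)/10 - 11 = -11/3 kN·m
Superposition: M = Σ M_i = 10052/81 kN·m ≈ 124.098765 kN·m

M(20/3) = 10052/81 kN·m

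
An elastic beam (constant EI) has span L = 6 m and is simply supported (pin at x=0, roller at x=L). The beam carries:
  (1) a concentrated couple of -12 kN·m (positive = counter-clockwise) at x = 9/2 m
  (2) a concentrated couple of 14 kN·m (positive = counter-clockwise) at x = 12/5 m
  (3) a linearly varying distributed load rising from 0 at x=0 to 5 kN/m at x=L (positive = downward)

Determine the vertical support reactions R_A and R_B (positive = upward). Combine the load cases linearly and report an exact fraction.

R_A = 16/3 kN, R_B = 29/3 kN

Load 1 — applied couple M₀=-12 kN·m at a=9/2 m (b=L-a=3/2):
  R_A = M₀/L = (-12)/6 = -2 kN
  R_B = -M₀/L = -(-12)/6 = 2 kN
Load 2 — applied couple M₀=14 kN·m at a=12/5 m (b=L-a=18/5):
  R_A = M₀/L = 14/6 = 7/3 kN
  R_B = -M₀/L = -14/6 = -7/3 kN
Load 3 — triangular load w₀=5 kN/m (0→w₀ over full span):
  R_A = w₀L/6 = 5·6/6 = 5 kN
  R_B = w₀L/3 = 5·6/3 = 10 kN
Superposition: R_A = 16/3 kN, R_B = 29/3 kN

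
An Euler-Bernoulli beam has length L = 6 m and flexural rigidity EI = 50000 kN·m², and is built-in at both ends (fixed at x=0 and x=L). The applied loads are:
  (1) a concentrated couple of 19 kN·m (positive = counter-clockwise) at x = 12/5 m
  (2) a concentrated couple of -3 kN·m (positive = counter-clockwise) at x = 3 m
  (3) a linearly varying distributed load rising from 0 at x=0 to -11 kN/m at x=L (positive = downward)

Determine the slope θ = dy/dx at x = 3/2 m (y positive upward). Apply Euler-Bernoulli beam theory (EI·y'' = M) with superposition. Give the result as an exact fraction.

Load 1 — applied couple M₀=19 kN·m at a=12/5 m (b=L-a=18/5):
  θ_1 = (R_Ax²/2 - M_Ax)/EI  [x≤a] with R_A=114/25, M_A=57/25 = ((114/25)·(3/2)²/2 - (57/25)·(3/2))/50000 = 171/5000000 rad
Load 2 — applied couple M₀=-3 kN·m at a=3 m (b=L-a=3):
  θ_2 = (R_Ax²/2 - M_Ax)/EI  [x≤a] with R_A=-3/4, M_A=-3/4 = ((-3/4)·(3/2)²/2 - (-3/4)·(3/2))/50000 = 9/1600000 rad
Load 3 — triangular load w₀=-11 kN/m (0→w₀ over full span):
  θ_3 = -w₀(2x(L-x)(L-2x)(x+2L)+x²(L-x)²)/(120LEI) = -(-11)·(2·(3/2)·(6-(3/2))·(6-2·(3/2))·((3/2)+2·6)+(3/2)²·(6-(3/2))²)/(120·6·50000) = 11583/64000000 rad
Superposition: θ = Σ θ_i = 70659/320000000 rad ≈ 0.000221 rad

θ(3/2) = 70659/320000000 rad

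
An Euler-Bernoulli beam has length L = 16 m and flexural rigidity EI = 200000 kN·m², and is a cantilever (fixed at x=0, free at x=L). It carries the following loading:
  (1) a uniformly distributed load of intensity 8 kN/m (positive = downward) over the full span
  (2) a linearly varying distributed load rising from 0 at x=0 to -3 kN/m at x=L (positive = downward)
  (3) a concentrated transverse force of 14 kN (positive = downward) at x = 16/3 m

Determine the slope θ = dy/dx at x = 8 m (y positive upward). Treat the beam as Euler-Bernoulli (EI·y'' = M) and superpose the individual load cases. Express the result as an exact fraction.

Load 1 — uniform load w=8 kN/m over full span:
  θ_1 = -wx(x²-3Lx+3L²)/(6EI) = -8·8·(8²-3·16·8+3·16²)/(6·200000) = -224/9375 rad
Load 2 — triangular load w₀=-3 kN/m (0→w₀ over full span):
  θ_2 = (w₀Lx²/4-w₀L²x/3-w₀x⁴/(24L))/EI = ((-3)·16·8²/4-(-3)·16²·8/3-(-3)·8⁴/(24·16))/200000 = 41/6250 rad
Load 3 — point force P=14 kN at a=16/3 m (b=L-a=32/3):
  θ_3 = -Pa²/(2EI)  [x>a] = -14·(16/3)²/(2·200000) = -28/28125 rad
Superposition: θ = Σ θ_i = -1031/56250 rad ≈ -0.018329 rad

θ(8) = -1031/56250 rad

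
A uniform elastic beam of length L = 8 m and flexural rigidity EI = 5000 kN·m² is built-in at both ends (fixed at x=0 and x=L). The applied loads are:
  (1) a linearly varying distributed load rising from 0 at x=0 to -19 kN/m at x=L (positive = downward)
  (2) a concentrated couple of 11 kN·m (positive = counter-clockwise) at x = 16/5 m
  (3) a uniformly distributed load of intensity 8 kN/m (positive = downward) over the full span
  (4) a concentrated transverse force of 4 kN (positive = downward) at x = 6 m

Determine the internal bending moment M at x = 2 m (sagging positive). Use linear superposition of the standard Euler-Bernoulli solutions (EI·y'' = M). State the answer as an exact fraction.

M(2) = 1747/300 kN·m

Load 1 — triangular load w₀=-19 kN/m (0→w₀ over full span):
  M_1 = 3w₀Lx/20 - w₀L²/30 - w₀x³/(6L) = 3·(-19)·8·2/20 - (-19)·8²/30 - (-19)·2³/(6·8) = -19/10 kN·m
Load 2 — applied couple M₀=11 kN·m at a=16/5 m (b=L-a=24/5):
  M_2 = R_Ax - M_A  [x≤a] with R_A=99/50, M_A=33/25 = (99/50)·2 - (33/25) = 66/25 kN·m
Load 3 — uniform load w=8 kN/m over full span:
  M_3 = wLx/2 - wL²/12 - wx²/2 = 8·8·2/2 - 8·8²/12 - 8·2²/2 = 16/3 kN·m
Load 4 — point force P=4 kN at a=6 m (b=L-a=2):
  M_4 = Pb²(3a+b)x/L³ - Pab²/L²  [x≤a] = 4·2²·(3·6+2)·2/8³ - 4·6·2²/8² = -1/4 kN·m
Superposition: M = Σ M_i = 1747/300 kN·m ≈ 5.823333 kN·m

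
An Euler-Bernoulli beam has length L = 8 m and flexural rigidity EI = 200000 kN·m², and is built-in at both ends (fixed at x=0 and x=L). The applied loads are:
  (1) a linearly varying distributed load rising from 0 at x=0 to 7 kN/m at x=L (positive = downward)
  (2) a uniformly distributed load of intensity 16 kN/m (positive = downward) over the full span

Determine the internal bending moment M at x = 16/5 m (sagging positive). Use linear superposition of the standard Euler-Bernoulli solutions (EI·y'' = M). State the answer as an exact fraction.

Load 1 — triangular load w₀=7 kN/m (0→w₀ over full span):
  M_1 = 3w₀Lx/20 - w₀L²/30 - w₀x³/(6L) = 3·7·8·(16/5)/20 - 7·8²/30 - 7·(16/5)³/(6·8) = 896/125 kN·m
Load 2 — uniform load w=16 kN/m over full span:
  M_2 = wLx/2 - wL²/12 - wx²/2 = 16·8·(16/5)/2 - 16·8²/12 - 16·(16/5)²/2 = 2816/75 kN·m
Superposition: M = Σ M_i = 16768/375 kN·m ≈ 44.714667 kN·m

M(16/5) = 16768/375 kN·m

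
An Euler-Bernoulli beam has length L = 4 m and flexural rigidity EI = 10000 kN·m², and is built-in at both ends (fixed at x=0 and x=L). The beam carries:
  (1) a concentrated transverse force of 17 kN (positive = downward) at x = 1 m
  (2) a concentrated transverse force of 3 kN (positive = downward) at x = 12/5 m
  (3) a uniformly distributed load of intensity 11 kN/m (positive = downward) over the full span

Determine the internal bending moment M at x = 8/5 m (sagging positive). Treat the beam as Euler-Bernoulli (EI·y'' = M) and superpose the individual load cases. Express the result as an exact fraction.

Load 1 — point force P=17 kN at a=1 m (b=L-a=3):
  M_1 = Pa²(a+3b)(L-x)/L³ - Pa²b/L²  [x>a] = 17·1²·(1+3·3)·(4-(8/5))/4³ - 17·1²·3/4² = 51/16 kN·m
Load 2 — point force P=3 kN at a=12/5 m (b=L-a=8/5):
  M_2 = Pb²(3a+b)x/L³ - Pab²/L²  [x≤a] = 3·(8/5)²·(3·(12/5)+(8/5))·(8/5)/4³ - 3·(12/5)·(8/5)²/4² = 336/625 kN·m
Load 3 — uniform load w=11 kN/m over full span:
  M_3 = wLx/2 - wL²/12 - wx²/2 = 11·4·(8/5)/2 - 11·4²/12 - 11·(8/5)²/2 = 484/75 kN·m
Superposition: M = Σ M_i = 305353/30000 kN·m ≈ 10.178433 kN·m

M(8/5) = 305353/30000 kN·m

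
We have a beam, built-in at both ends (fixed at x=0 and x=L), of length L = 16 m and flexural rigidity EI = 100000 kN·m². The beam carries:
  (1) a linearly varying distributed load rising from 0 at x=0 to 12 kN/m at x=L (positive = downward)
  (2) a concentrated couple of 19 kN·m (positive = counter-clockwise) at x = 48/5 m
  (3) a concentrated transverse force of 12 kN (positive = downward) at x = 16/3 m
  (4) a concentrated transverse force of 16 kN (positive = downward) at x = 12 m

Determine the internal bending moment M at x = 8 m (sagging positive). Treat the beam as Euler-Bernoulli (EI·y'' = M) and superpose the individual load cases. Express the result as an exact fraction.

Load 1 — triangular load w₀=12 kN/m (0→w₀ over full span):
  M_1 = 3w₀Lx/20 - w₀L²/30 - w₀x³/(6L) = 3·12·16·8/20 - 12·16²/30 - 12·8³/(6·16) = 64 kN·m
Load 2 — applied couple M₀=19 kN·m at a=48/5 m (b=L-a=32/5):
  M_2 = R_Ax - M_A  [x≤a] with R_A=171/100, M_A=152/25 = (171/100)·8 - (152/25) = 38/5 kN·m
Load 3 — point force P=12 kN at a=16/3 m (b=L-a=32/3):
  M_3 = Pa²(a+3b)(L-x)/L³ - Pa²b/L²  [x>a] = 12·(16/3)²·((16/3)+3·(32/3))·(16-8)/16³ - 12·(16/3)²·(32/3)/16² = 32/3 kN·m
Load 4 — point force P=16 kN at a=12 m (b=L-a=4):
  M_4 = Pb²(3a+b)x/L³ - Pab²/L²  [x≤a] = 16·4²·(3·12+4)·8/16³ - 16·12·4²/16² = 8 kN·m
Superposition: M = Σ M_i = 1354/15 kN·m ≈ 90.266667 kN·m

M(8) = 1354/15 kN·m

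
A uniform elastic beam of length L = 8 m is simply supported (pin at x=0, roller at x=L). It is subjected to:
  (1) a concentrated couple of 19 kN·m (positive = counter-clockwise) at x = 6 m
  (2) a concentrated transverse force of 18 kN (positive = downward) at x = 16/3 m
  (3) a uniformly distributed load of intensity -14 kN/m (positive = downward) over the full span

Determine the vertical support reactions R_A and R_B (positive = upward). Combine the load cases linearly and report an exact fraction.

Load 1 — applied couple M₀=19 kN·m at a=6 m (b=L-a=2):
  R_A = M₀/L = 19/8 kN
  R_B = -M₀/L = -19/8 kN
Load 2 — point force P=18 kN at a=16/3 m (b=L-a=8/3):
  R_A = Pb/L = 18·(8/3)/8 = 6 kN
  R_B = Pa/L = 18·(16/3)/8 = 12 kN
Load 3 — uniform load w=-14 kN/m over full span:
  R_A = wL/2 = (-14)·8/2 = -56 kN
  R_B = wL/2 = (-14)·8/2 = -56 kN
Superposition: R_A = -381/8 kN, R_B = -371/8 kN

R_A = -381/8 kN, R_B = -371/8 kN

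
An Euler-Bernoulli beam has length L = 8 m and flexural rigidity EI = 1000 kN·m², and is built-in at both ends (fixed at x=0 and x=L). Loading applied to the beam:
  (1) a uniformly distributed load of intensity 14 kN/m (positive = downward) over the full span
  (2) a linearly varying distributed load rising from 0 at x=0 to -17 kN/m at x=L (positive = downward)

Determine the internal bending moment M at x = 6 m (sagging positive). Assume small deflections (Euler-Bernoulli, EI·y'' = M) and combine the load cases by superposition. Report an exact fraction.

Load 1 — uniform load w=14 kN/m over full span:
  M_1 = wLx/2 - wL²/12 - wx²/2 = 14·8·6/2 - 14·8²/12 - 14·6²/2 = 28/3 kN·m
Load 2 — triangular load w₀=-17 kN/m (0→w₀ over full span):
  M_2 = 3w₀Lx/20 - w₀L²/30 - w₀x³/(6L) = 3·(-17)·8·6/20 - (-17)·8²/30 - (-17)·6³/(6·8) = -289/30 kN·m
Superposition: M = Σ M_i = -3/10 kN·m ≈ -0.300000 kN·m

M(6) = -3/10 kN·m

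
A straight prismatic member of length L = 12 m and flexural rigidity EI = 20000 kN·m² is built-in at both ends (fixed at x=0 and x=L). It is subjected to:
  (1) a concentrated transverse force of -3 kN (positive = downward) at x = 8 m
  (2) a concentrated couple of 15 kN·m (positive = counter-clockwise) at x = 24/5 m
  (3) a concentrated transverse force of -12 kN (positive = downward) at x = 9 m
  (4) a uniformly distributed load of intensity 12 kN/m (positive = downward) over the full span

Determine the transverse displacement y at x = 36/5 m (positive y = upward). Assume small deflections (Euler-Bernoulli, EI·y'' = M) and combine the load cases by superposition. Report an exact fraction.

y(36/5) = -155007/6250000 m

Load 1 — point force P=-3 kN at a=8 m (b=L-a=4):
  y_1 = -Pb²x²(3aL-(3a+b)x)/(6L³EI)  [x≤a] = -(-3)·4²·(36/5)²·(3·8·12-(3·8+4)·(36/5))/(6·12³·20000) = 81/78125 m
Load 2 — applied couple M₀=15 kN·m at a=24/5 m (b=L-a=36/5):
  y_2 = (R_Ax³/6 - M_Ax²/2 - M₀(x-a)²/2)/EI  [x>a] with R_A=9/5, M_A=9/5 = ((9/5)·(36/5)³/6 - (9/5)·(36/5)²/2 - 15·((36/5)-(24/5))²/2)/20000 = 432/390625 m
Load 3 — point force P=-12 kN at a=9 m (b=L-a=3):
  y_3 = -Pb²x²(3aL-(3a+b)x)/(6L³EI)  [x≤a] = -(-12)·3²·(36/5)²·(3·9·12-(3·9+3)·(36/5))/(6·12³·20000) = 729/250000 m
Load 4 — uniform load w=12 kN/m over full span:
  y_4 = -wx²(L-x)²/(24EI) = -12·(36/5)²·(12-(36/5))²/(24·20000) = -11664/390625 m
Superposition: y = Σ y_i = -155007/6250000 m ≈ -0.024801 m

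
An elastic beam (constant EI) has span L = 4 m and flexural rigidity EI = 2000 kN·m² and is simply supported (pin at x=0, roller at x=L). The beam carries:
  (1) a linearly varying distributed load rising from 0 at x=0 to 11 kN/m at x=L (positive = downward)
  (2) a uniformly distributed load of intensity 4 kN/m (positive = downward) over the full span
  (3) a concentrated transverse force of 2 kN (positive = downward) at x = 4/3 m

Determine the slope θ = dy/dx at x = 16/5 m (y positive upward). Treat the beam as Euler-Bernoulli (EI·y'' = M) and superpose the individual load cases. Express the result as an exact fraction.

Load 1 — triangular load w₀=11 kN/m (0→w₀ over full span):
  θ_1 = -w₀(7L⁴-30L²x²+15x⁴)/(360LEI) = -11·(7·4⁴-30·4²·(16/5)²+15·(16/5)⁴)/(360·4·2000) = 8327/1406250 rad
Load 2 — uniform load w=4 kN/m over full span:
  θ_2 = -w(L³-6Lx²+4x³)/(24EI) = -4·(4³-6·4·(16/5)²+4·(16/5)³)/(24·2000) = 66/15625 rad
Load 3 — point force P=2 kN at a=4/3 m (b=L-a=8/3):
  θ_3 = -Pa(2L²-6Lx+3x²+a²)/(6LEI)  [x>a] = -2·(4/3)·(2·4²-6·4·(16/5)+3·(16/5)²+(4/3)²)/(6·4·2000) = 173/253125 rad
Superposition: θ = Σ θ_i = 137053/12656250 rad ≈ 0.010829 rad

θ(16/5) = 137053/12656250 rad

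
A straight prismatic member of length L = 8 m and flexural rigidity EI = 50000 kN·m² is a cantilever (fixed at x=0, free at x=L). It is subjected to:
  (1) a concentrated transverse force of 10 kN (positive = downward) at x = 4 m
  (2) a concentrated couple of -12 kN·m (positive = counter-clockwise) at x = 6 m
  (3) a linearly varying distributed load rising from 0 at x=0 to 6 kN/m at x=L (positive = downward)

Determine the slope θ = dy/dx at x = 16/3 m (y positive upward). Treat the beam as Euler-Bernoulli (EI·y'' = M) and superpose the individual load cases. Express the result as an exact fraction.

Load 1 — point force P=10 kN at a=4 m (b=L-a=4):
  θ_1 = -Pa²/(2EI)  [x>a] = -10·4²/(2·50000) = -1/625 rad
Load 2 — applied couple M₀=-12 kN·m at a=6 m (b=L-a=2):
  θ_2 = M₀x/EI  [x≤a] = (-12)·(16/3)/50000 = -4/3125 rad
Load 3 — triangular load w₀=6 kN/m (0→w₀ over full span):
  θ_3 = (w₀Lx²/4-w₀L²x/3-w₀x⁴/(24L))/EI = (6·8·(16/3)²/4-6·8²·(16/3)/3-6·(16/3)⁴/(24·8))/50000 = -1856/253125 rad
Superposition: θ = Σ θ_i = -517/50625 rad ≈ -0.010212 rad

θ(16/3) = -517/50625 rad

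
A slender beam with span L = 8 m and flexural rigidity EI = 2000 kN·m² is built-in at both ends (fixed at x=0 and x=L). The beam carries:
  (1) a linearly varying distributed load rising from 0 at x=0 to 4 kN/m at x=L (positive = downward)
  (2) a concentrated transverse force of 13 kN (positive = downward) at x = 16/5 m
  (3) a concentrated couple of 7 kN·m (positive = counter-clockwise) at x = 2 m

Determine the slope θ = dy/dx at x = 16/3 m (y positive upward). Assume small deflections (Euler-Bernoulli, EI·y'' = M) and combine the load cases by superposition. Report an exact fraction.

θ(16/3) = 422821/60750000 rad

Load 1 — triangular load w₀=4 kN/m (0→w₀ over full span):
  θ_1 = -w₀(2x(L-x)(L-2x)(x+2L)+x²(L-x)²)/(120LEI) = -4·(2·(16/3)·(8-(16/3))·(8-2·(16/3))·((16/3)+2·8)+(16/3)²·(8-(16/3))²)/(120·8·2000) = 448/151875 rad
Load 2 — point force P=13 kN at a=16/5 m (b=L-a=24/5):
  θ_2 = Pa²(L-x)(2bL-(3b+a)(L-x))/(2L³EI)  [x>a] = 13·(16/5)²·(8-(16/3))·(2·(24/5)·8-(3·(24/5)+(16/5))·(8-(16/3)))/(2·8³·2000) = 728/140625 rad
Load 3 — applied couple M₀=7 kN·m at a=2 m (b=L-a=6):
  θ_3 = (R_Ax²/2 - M_Ax - M₀(x-a))/EI  [x>a] with R_A=63/64, M_A=-21/16 = ((63/64)·(16/3)²/2 - (-21/16)·(16/3) - 7·((16/3)-2))/2000 = -7/6000 rad
Superposition: θ = Σ θ_i = 422821/60750000 rad ≈ 0.006960 rad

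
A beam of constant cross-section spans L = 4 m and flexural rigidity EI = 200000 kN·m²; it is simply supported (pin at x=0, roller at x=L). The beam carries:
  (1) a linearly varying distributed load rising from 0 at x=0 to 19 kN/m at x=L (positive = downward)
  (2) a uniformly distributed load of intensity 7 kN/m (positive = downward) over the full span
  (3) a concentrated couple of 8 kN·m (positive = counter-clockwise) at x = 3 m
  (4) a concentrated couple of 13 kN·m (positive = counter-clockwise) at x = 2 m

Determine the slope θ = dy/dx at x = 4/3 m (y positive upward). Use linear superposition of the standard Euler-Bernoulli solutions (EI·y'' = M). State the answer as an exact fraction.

θ(4/3) = -57911/486000000 rad

Load 1 — triangular load w₀=19 kN/m (0→w₀ over full span):
  θ_1 = -w₀(7L⁴-30L²x²+15x⁴)/(360LEI) = -19·(7·4⁴-30·4²·(4/3)²+15·(4/3)⁴)/(360·4·200000) = -247/3796875 rad
Load 2 — uniform load w=7 kN/m over full span:
  θ_2 = -w(L³-6Lx²+4x³)/(24EI) = -7·(4³-6·4·(4/3)²+4·(4/3)³)/(24·200000) = -91/2025000 rad
Load 3 — applied couple M₀=8 kN·m at a=3 m (b=L-a=1):
  θ_3 = (M₀x²/(2L)+C₁)/EI  [x≤a] with C₁=M₀(3b²-L²)/(6L)=-13/3 = (8·(4/3)²/(2·4)+(-13/3))/200000 = -23/1800000 rad
Load 4 — applied couple M₀=13 kN·m at a=2 m (b=L-a=2):
  θ_4 = (M₀x²/(2L)+C₁)/EI  [x≤a] with C₁=M₀(3b²-L²)/(6L)=-13/6 = (13·(4/3)²/(2·4)+(-13/6))/200000 = 13/3600000 rad
Superposition: θ = Σ θ_i = -57911/486000000 rad ≈ -0.000119 rad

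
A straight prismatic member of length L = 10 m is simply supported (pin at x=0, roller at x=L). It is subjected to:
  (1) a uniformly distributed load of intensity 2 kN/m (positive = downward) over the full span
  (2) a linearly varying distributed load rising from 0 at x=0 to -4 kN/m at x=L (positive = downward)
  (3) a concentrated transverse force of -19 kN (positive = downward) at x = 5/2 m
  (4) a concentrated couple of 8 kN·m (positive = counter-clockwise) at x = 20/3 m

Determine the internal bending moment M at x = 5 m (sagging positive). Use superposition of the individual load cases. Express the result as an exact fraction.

Load 1 — uniform load w=2 kN/m over full span:
  M_1 = wx(L-x)/2 = 2·5·(10-5)/2 = 25 kN·m
Load 2 — triangular load w₀=-4 kN/m (0→w₀ over full span):
  M_2 = w₀Lx/6 - w₀x³/(6L) = (-4)·10·5/6 - (-4)·5³/(6·10) = -25 kN·m
Load 3 — point force P=-19 kN at a=5/2 m (b=L-a=15/2):
  M_3 = Pa(L-x)/L  [x>a] = (-19)·(5/2)·(10-5)/10 = -95/4 kN·m
Load 4 — applied couple M₀=8 kN·m at a=20/3 m (b=L-a=10/3):
  M_4 = M₀x/L  [x≤a] = 8·5/10 = 4 kN·m
Superposition: M = Σ M_i = -79/4 kN·m ≈ -19.750000 kN·m

M(5) = -79/4 kN·m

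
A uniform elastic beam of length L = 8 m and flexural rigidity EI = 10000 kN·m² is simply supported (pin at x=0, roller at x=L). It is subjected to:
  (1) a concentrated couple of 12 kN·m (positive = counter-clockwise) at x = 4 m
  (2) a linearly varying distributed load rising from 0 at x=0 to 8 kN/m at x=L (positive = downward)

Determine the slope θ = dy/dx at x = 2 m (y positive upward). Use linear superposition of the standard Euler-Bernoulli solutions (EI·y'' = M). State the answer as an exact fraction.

Load 1 — applied couple M₀=12 kN·m at a=4 m (b=L-a=4):
  θ_1 = (M₀x²/(2L)+C₁)/EI  [x≤a] with C₁=M₀(3b²-L²)/(6L)=-4 = (12·2²/(2·8)+(-4))/10000 = -1/10000 rad
Load 2 — triangular load w₀=8 kN/m (0→w₀ over full span):
  θ_2 = -w₀(7L⁴-30L²x²+15x⁴)/(360LEI) = -8·(7·8⁴-30·8²·2²+15·2⁴)/(360·8·10000) = -1327/225000 rad
Superposition: θ = Σ θ_i = -2699/450000 rad ≈ -0.005998 rad

θ(2) = -2699/450000 rad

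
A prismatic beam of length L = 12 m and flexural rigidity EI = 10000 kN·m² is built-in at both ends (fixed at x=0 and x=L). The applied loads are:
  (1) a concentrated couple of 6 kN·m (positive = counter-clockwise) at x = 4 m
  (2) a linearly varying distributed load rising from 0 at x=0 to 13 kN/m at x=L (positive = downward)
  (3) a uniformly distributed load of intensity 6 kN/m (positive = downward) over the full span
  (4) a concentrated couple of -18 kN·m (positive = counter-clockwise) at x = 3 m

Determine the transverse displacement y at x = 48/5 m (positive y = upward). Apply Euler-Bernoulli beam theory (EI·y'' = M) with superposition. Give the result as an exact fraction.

y(48/5) = -4715943/156250000 m

Load 1 — applied couple M₀=6 kN·m at a=4 m (b=L-a=8):
  y_1 = (R_Ax³/6 - M_Ax²/2 - M₀(x-a)²/2)/EI  [x>a] with R_A=2/3, M_A=0 = ((2/3)·(48/5)³/6 - 0·(48/5)²/2 - 6·((48/5)-4)²/2)/10000 = 33/78125 m
Load 2 — triangular load w₀=13 kN/m (0→w₀ over full span):
  y_2 = -w₀x²(L-x)²(x+2L)/(120LEI) = -13·(48/5)²·(12-(48/5))²·((48/5)+2·12)/(120·12·10000) = -157248/9765625 m
Load 3 — uniform load w=6 kN/m over full span:
  y_3 = -wx²(L-x)²/(24EI) = -6·(48/5)²·(12-(48/5))²/(24·10000) = -5184/390625 m
Load 4 — applied couple M₀=-18 kN·m at a=3 m (b=L-a=9):
  y_4 = (R_Ax³/6 - M_Ax²/2 - M₀(x-a)²/2)/EI  [x>a] with R_A=-27/16, M_A=27/8 = ((-27/16)·(48/5)³/6 - (27/8)·(48/5)²/2 - (-18)·((48/5)-3)²/2)/10000 = -1539/1250000 m
Superposition: y = Σ y_i = -4715943/156250000 m ≈ -0.030182 m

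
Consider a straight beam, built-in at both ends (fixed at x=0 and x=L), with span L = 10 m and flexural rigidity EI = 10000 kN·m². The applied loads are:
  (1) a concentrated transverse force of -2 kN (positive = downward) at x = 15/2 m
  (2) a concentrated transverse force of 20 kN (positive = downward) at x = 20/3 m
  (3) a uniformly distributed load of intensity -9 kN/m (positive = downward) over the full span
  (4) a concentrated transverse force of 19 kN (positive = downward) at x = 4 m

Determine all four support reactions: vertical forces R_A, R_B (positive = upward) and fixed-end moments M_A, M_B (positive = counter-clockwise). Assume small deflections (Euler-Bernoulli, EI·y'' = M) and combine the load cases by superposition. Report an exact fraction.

Load 1 — point force P=-2 kN at a=15/2 m (b=L-a=5/2):
  R_A = Pb²(3a+b)/L³ = (-2)·(5/2)²·(3·(15/2)+(5/2))/10³ = -5/16 kN
  M_A = Pab²/L² = (-2)·(15/2)·(5/2)²/10² = -15/16 kN·m
  R_B = Pa²(a+3b)/L³ = (-2)·(15/2)²·((15/2)+3·(5/2))/10³ = -27/16 kN
  M_B = -Pa²b/L² = -(-2)·(15/2)²·(5/2)/10² = 45/16 kN·m
Load 2 — point force P=20 kN at a=20/3 m (b=L-a=10/3):
  R_A = Pb²(3a+b)/L³ = 20·(10/3)²·(3·(20/3)+(10/3))/10³ = 140/27 kN
  M_A = Pab²/L² = 20·(20/3)·(10/3)²/10² = 400/27 kN·m
  R_B = Pa²(a+3b)/L³ = 20·(20/3)²·((20/3)+3·(10/3))/10³ = 400/27 kN
  M_B = -Pa²b/L² = -20·(20/3)²·(10/3)/10² = -800/27 kN·m
Load 3 — uniform load w=-9 kN/m over full span:
  R_A = wL/2 = (-9)·10/2 = -45 kN
  M_A = wL²/12 = (-9)·10²/12 = -75 kN·m
  R_B = wL/2 = (-9)·10/2 = -45 kN
  M_B = -wL²/12 = -(-9)·10²/12 = 75 kN·m
Load 4 — point force P=19 kN at a=4 m (b=L-a=6):
  R_A = Pb²(3a+b)/L³ = 19·6²·(3·4+6)/10³ = 1539/125 kN
  M_A = Pab²/L² = 19·4·6²/10² = 684/25 kN·m
  R_B = Pa²(a+3b)/L³ = 19·4²·(4+3·6)/10³ = 836/125 kN
  M_B = -Pa²b/L² = -19·4²·6/10² = -456/25 kN·m
Superposition: R_A = -1502027/54000 kN, M_A = -364637/10800 kN·m, R_B = -1359973/54000 kN, M_B = 323383/10800 kN·m

R_A = -1502027/54000 kN, M_A = -364637/10800 kN·m, R_B = -1359973/54000 kN, M_B = 323383/10800 kN·m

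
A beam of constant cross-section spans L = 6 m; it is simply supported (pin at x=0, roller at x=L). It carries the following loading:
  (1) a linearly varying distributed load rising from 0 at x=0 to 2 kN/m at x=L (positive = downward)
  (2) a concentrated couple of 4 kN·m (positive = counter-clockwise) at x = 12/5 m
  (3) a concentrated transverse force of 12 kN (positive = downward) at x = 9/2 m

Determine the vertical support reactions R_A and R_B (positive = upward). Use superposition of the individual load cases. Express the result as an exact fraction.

Load 1 — triangular load w₀=2 kN/m (0→w₀ over full span):
  R_A = w₀L/6 = 2·6/6 = 2 kN
  R_B = w₀L/3 = 2·6/3 = 4 kN
Load 2 — applied couple M₀=4 kN·m at a=12/5 m (b=L-a=18/5):
  R_A = M₀/L = 4/6 = 2/3 kN
  R_B = -M₀/L = -4/6 = -2/3 kN
Load 3 — point force P=12 kN at a=9/2 m (b=L-a=3/2):
  R_A = Pb/L = 12·(3/2)/6 = 3 kN
  R_B = Pa/L = 12·(9/2)/6 = 9 kN
Superposition: R_A = 17/3 kN, R_B = 37/3 kN

R_A = 17/3 kN, R_B = 37/3 kN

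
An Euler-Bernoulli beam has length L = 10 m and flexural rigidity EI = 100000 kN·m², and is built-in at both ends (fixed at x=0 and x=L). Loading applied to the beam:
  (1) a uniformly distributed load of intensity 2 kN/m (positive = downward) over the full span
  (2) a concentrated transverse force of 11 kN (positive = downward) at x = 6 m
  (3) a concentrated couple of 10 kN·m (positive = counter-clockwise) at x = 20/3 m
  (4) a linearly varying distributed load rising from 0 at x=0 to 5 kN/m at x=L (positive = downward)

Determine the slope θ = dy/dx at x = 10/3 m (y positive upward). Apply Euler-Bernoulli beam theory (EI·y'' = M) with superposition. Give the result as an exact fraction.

Load 1 — uniform load w=2 kN/m over full span:
  θ_1 = -wx(L-x)(L-2x)/(12EI) = -2·(10/3)·(10-(10/3))·(10-2·(10/3))/(12·100000) = -1/8100 rad
Load 2 — point force P=11 kN at a=6 m (b=L-a=4):
  θ_2 = -Pb²x(2aL-(3a+b)x)/(2L³EI)  [x≤a] = -11·4²·(10/3)·(2·6·10-(3·6+4)·(10/3))/(2·10³·100000) = -77/562500 rad
Load 3 — applied couple M₀=10 kN·m at a=20/3 m (b=L-a=10/3):
  θ_3 = (R_Ax²/2 - M_Ax)/EI  [x≤a] with R_A=4/3, M_A=10/3 = ((4/3)·(10/3)²/2 - (10/3)·(10/3))/100000 = -1/27000 rad
Load 4 — triangular load w₀=5 kN/m (0→w₀ over full span):
  θ_4 = -w₀(2x(L-x)(L-2x)(x+2L)+x²(L-x)²)/(120LEI) = -5·(2·(10/3)·(10-(10/3))·(10-2·(10/3))·((10/3)+2·10)+(10/3)²·(10-(10/3))²)/(120·10·100000) = -1/6075 rad
Superposition: θ = Σ θ_i = -14033/30375000 rad ≈ -0.000462 rad

θ(10/3) = -14033/30375000 rad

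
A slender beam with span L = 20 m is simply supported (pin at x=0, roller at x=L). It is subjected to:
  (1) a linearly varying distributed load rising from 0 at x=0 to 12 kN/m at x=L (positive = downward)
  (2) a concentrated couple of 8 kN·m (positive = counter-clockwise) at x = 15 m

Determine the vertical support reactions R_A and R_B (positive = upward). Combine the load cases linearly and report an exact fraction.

R_A = 202/5 kN, R_B = 398/5 kN

Load 1 — triangular load w₀=12 kN/m (0→w₀ over full span):
  R_A = w₀L/6 = 12·20/6 = 40 kN
  R_B = w₀L/3 = 12·20/3 = 80 kN
Load 2 — applied couple M₀=8 kN·m at a=15 m (b=L-a=5):
  R_A = M₀/L = 8/20 = 2/5 kN
  R_B = -M₀/L = -8/20 = -2/5 kN
Superposition: R_A = 202/5 kN, R_B = 398/5 kN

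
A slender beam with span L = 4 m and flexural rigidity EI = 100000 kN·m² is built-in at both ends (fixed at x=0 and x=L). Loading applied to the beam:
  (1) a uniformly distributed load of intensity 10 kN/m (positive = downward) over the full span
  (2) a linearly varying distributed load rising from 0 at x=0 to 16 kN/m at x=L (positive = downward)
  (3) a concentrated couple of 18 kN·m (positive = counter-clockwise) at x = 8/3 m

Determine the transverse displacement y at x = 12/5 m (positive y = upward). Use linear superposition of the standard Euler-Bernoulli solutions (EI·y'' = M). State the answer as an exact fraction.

Load 1 — uniform load w=10 kN/m over full span:
  y_1 = -wx²(L-x)²/(24EI) = -10·(12/5)²·(4-(12/5))²/(24·100000) = -24/390625 m
Load 2 — triangular load w₀=16 kN/m (0→w₀ over full span):
  y_2 = -w₀x²(L-x)²(x+2L)/(120LEI) = -16·(12/5)²·(4-(12/5))²·((12/5)+2·4)/(120·4·100000) = -2496/48828125 m
Load 3 — applied couple M₀=18 kN·m at a=8/3 m (b=L-a=4/3):
  y_3 = (R_Ax³/6 - M_Ax²/2)/EI  [x≤a] with R_A=6, M_A=6 = (6·(12/5)³/6 - 6·(12/5)²/2)/100000 = -27/781250 m
Superposition: y = Σ y_i = -14367/97656250 m ≈ -0.000147 m

y(12/5) = -14367/97656250 m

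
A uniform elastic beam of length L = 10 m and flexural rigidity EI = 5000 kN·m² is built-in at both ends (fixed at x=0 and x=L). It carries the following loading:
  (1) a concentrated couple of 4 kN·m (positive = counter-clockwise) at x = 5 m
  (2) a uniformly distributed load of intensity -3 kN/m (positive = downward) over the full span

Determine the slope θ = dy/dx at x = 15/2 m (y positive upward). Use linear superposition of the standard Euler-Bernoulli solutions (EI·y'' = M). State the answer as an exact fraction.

θ(15/2) = -77/16000 rad

Load 1 — applied couple M₀=4 kN·m at a=5 m (b=L-a=5):
  θ_1 = (R_Ax²/2 - M_Ax - M₀(x-a))/EI  [x>a] with R_A=3/5, M_A=1 = ((3/5)·(15/2)²/2 - 1·(15/2) - 4·((15/2)-5))/5000 = -1/8000 rad
Load 2 — uniform load w=-3 kN/m over full span:
  θ_2 = -wx(L-x)(L-2x)/(12EI) = -(-3)·(15/2)·(10-(15/2))·(10-2·(15/2))/(12·5000) = -3/640 rad
Superposition: θ = Σ θ_i = -77/16000 rad ≈ -0.004812 rad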